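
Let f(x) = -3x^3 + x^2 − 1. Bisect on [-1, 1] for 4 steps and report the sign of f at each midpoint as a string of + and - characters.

m = 0, f(m) = -1 (−); new bracket [-1, 0]
m = -0.5, f(m) = -0.375 (−); new bracket [-1, -0.5]
m = -0.75, f(m) = 0.828125 (+); new bracket [-0.75, -0.5]
m = -0.625, f(m) = 0.123 (+); new bracket [-0.625, -0.5]

--++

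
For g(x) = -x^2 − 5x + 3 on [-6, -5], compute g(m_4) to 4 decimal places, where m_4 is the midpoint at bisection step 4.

midpoint -5.5: g = 0.25 > 0 → [-6, -5.5]
midpoint -5.75: g = -1.3125 < 0 → [-5.75, -5.5]
midpoint -5.625: g = -0.515625 < 0 → [-5.625, -5.5]
midpoint -5.5625: g = -0.1289 < 0 → [-5.5625, -5.5]

-0.1289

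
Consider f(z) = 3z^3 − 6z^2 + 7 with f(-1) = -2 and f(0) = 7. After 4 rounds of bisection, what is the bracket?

[-0.9375, -0.875]

z = -0.5 gives f = 5.125, positive; keep [-1, -0.5]
z = -0.75 gives f = 2.359375, positive; keep [-1, -0.75]
z = -0.875 gives f = 0.396484, positive; keep [-1, -0.875]
z = -0.9375 gives f = -0.7454, negative; keep [-0.9375, -0.875]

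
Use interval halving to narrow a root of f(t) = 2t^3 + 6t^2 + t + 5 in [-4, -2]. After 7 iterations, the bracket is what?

[-3.109375, -3.09375]

midpoint -3: f = 2 > 0 → [-4, -3]
midpoint -3.5: f = -10.75 < 0 → [-3.5, -3]
midpoint -3.25: f = -3.53125 < 0 → [-3.25, -3]
midpoint -3.125: f = -0.5664 < 0 → [-3.125, -3]
midpoint -3.0625: f = 0.7651 > 0 → [-3.125, -3.0625]
midpoint -3.09375: f = 0.1116 > 0 → [-3.125, -3.09375]
midpoint -3.109375: f = -0.2243 < 0 → [-3.109375, -3.09375]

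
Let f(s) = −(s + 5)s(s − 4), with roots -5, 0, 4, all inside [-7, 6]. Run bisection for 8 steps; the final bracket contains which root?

-5

midpoint -0.5: f = -10.125 < 0 → [-7, -0.5]
midpoint -3.75: f = -36.328125 < 0 → [-7, -3.75]
midpoint -5.375: f = 18.896484 > 0 → [-5.375, -3.75]
midpoint -4.5625: f = -17.0916 < 0 → [-5.375, -4.5625]
midpoint -4.96875: f = -1.3926 < 0 → [-5.375, -4.96875]
midpoint -5.171875: f = 8.153 > 0 → [-5.171875, -4.96875]
midpoint -5.0703125: f = 3.2336 > 0 → [-5.0703125, -4.96875]
midpoint -5.01953125: f = 0.8843 > 0 → [-5.01953125, -4.96875]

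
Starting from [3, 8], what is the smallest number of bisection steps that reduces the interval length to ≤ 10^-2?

9

Width after n steps is 5/2^n. Need 2^n ≥ 5/10^-2 = 500.
2^8 = 256 < 500 ≤ 2^9 = 512, so n = 9.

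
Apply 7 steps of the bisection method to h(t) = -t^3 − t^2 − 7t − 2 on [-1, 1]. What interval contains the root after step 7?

midpoint 0: h = -2 < 0 → [-1, 0]
midpoint -0.5: h = 1.375 > 0 → [-0.5, 0]
midpoint -0.25: h = -0.296875 < 0 → [-0.5, -0.25]
midpoint -0.375: h = 0.5371 > 0 → [-0.375, -0.25]
midpoint -0.3125: h = 0.1204 > 0 → [-0.3125, -0.25]
midpoint -0.28125: h = -0.0881 < 0 → [-0.3125, -0.28125]
midpoint -0.296875: h = 0.0162 > 0 → [-0.296875, -0.28125]

[-0.296875, -0.28125]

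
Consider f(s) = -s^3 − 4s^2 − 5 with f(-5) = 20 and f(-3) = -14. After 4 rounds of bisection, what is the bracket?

s = -4 gives f = -5, negative; keep [-5, -4]
s = -4.5 gives f = 5.125, positive; keep [-4.5, -4]
s = -4.25 gives f = -0.484375, negative; keep [-4.5, -4.25]
s = -4.375 gives f = 2.1777, positive; keep [-4.375, -4.25]

[-4.375, -4.25]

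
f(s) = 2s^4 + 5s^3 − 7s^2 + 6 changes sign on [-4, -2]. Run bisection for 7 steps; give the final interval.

midpoint -3: f = -30 < 0 → [-4, -3]
midpoint -3.5: f = 6 > 0 → [-3.5, -3]
midpoint -3.25: f = -16.445312 < 0 → [-3.5, -3.25]
midpoint -3.375: f = -6.4585 < 0 → [-3.5, -3.375]
midpoint -3.4375: f = -0.5544 < 0 → [-3.5, -3.4375]
midpoint -3.46875: f = 2.6394 > 0 → [-3.46875, -3.4375]
midpoint -3.453125: f = 1.0219 > 0 → [-3.453125, -3.4375]

[-3.453125, -3.4375]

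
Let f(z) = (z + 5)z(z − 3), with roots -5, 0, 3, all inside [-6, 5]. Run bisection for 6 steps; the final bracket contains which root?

midpoint -0.5: f = 7.875 > 0 → [-6, -0.5]
midpoint -3.25: f = 35.546875 > 0 → [-6, -3.25]
midpoint -4.625: f = 13.224609 > 0 → [-6, -4.625]
midpoint -5.3125: f = -13.8 < 0 → [-5.3125, -4.625]
midpoint -4.96875: f = 1.2373 > 0 → [-5.3125, -4.96875]
midpoint -5.140625: f = -5.8849 < 0 → [-5.140625, -4.96875]

-5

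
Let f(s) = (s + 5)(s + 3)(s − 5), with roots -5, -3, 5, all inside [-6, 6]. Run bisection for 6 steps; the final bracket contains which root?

midpoint 0: f = -75 < 0 → [0, 6]
midpoint 3: f = -96 < 0 → [3, 6]
midpoint 4.5: f = -35.625 < 0 → [4.5, 6]
midpoint 5.25: f = 21.1406 > 0 → [4.5, 5.25]
midpoint 4.875: f = -9.7207 < 0 → [4.875, 5.25]
midpoint 5.0625: f = 5.0706 > 0 → [4.875, 5.0625]

5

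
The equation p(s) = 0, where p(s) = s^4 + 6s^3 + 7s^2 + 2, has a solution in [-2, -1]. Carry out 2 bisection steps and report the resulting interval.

[-2, -1.75]

s = -1.5 gives p = 2.5625, positive; keep [-2, -1.5]
s = -1.75 gives p = 0.660156, positive; keep [-2, -1.75]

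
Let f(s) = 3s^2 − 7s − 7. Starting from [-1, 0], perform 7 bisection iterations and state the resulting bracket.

s = -0.5 gives f = -2.75, negative; keep [-1, -0.5]
s = -0.75 gives f = -0.0625, negative; keep [-1, -0.75]
s = -0.875 gives f = 1.421875, positive; keep [-0.875, -0.75]
s = -0.8125 gives f = 0.668, positive; keep [-0.8125, -0.75]
s = -0.78125 gives f = 0.2998, positive; keep [-0.78125, -0.75]
s = -0.765625 gives f = 0.1179, positive; keep [-0.765625, -0.75]
s = -0.7578125 gives f = 0.0275, positive; keep [-0.7578125, -0.75]

[-0.7578125, -0.75]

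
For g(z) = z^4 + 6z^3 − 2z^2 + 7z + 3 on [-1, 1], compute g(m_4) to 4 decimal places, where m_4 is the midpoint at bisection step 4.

-0.2029

g(0) = 3 > 0, so the root lies in [-1, 0]
g(-0.5) = -1.6875 < 0, so the root lies in [-0.5, 0]
g(-0.25) = 1.035156 > 0, so the root lies in [-0.5, -0.25]
g(-0.375) = -0.2029 < 0, so the root lies in [-0.375, -0.25]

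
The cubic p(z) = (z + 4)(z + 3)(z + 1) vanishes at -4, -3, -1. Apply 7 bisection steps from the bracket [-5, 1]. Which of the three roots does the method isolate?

-1

p(-2) = -2 < 0, so the root lies in [-2, 1]
p(-0.5) = 4.375 > 0, so the root lies in [-2, -0.5]
p(-1.25) = -1.203125 < 0, so the root lies in [-1.25, -0.5]
p(-0.875) = 0.8301 > 0, so the root lies in [-1.25, -0.875]
p(-1.0625) = -0.3557 < 0, so the root lies in [-1.0625, -0.875]
p(-0.96875) = 0.1924 > 0, so the root lies in [-1.0625, -0.96875]
p(-1.015625) = -0.0925 < 0, so the root lies in [-1.015625, -0.96875]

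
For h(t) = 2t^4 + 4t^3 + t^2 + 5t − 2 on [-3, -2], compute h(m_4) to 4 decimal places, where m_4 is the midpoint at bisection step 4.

-0.4858

t = -2.5 gives h = 7.375, positive; keep [-2.5, -2]
t = -2.25 gives h = -2.492188, negative; keep [-2.5, -2.25]
t = -2.375 gives h = 1.812988, positive; keep [-2.375, -2.25]
t = -2.3125 gives h = -0.4858, negative; keep [-2.375, -2.3125]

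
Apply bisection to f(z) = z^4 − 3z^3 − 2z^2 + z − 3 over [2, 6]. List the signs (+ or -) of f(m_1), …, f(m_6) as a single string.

+--+++

f(4) = 33 > 0, so the root lies in [2, 4]
f(3) = -18 < 0, so the root lies in [3, 4]
f(3.5) = -2.5625 < 0, so the root lies in [3.5, 4]
f(3.75) = 12.1758 > 0, so the root lies in [3.5, 3.75]
f(3.625) = 4.1155 > 0, so the root lies in [3.5, 3.625]
f(3.5625) = 0.6121 > 0, so the root lies in [3.5, 3.5625]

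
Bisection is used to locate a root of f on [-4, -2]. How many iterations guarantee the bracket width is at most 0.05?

6

Width after n steps is 2/2^n. Need 2^n ≥ 2/0.05 = 40.
2^5 = 32 < 40 ≤ 2^6 = 64, so n = 6.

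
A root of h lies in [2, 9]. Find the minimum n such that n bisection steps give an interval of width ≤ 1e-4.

Width after n steps is 7/2^n. Need 2^n ≥ 7/1e-4 = 70000.
2^16 = 65536 < 70000 ≤ 2^17 = 131072, so n = 17.

17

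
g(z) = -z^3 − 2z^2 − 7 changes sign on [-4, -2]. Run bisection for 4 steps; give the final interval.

z = -3 gives g = 2, positive; keep [-3, -2]
z = -2.5 gives g = -3.875, negative; keep [-3, -2.5]
z = -2.75 gives g = -1.328125, negative; keep [-3, -2.75]
z = -2.875 gives g = 0.2324, positive; keep [-2.875, -2.75]

[-2.875, -2.75]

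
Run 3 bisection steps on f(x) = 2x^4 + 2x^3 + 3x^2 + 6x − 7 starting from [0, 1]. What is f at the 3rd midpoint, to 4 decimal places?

-1.2847

f(0.5) = -2.875 < 0, so the root lies in [0.5, 1]
f(0.75) = 0.664062 > 0, so the root lies in [0.5, 0.75]
f(0.625) = -1.284668 < 0, so the root lies in [0.625, 0.75]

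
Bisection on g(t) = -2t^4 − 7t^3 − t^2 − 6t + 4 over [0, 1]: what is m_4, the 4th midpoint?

midpoint 0.5: g = -0.25 < 0 → [0, 0.5]
midpoint 0.25: g = 2.320312 > 0 → [0.25, 0.5]
midpoint 0.375: g = 1.200684 > 0 → [0.375, 0.5]
midpoint 0.4375: g = 0.5241 > 0 → [0.4375, 0.5]

0.4375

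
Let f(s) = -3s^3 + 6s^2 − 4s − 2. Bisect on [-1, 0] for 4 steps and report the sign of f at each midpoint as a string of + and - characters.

f(-0.5) = 1.875 > 0, so the root lies in [-0.5, 0]
f(-0.25) = -0.578125 < 0, so the root lies in [-0.5, -0.25]
f(-0.375) = 0.501953 > 0, so the root lies in [-0.375, -0.25]
f(-0.3125) = -0.0725 < 0, so the root lies in [-0.375, -0.3125]

+-+-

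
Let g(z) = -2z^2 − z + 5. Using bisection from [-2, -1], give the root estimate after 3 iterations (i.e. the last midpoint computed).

-1.875

g(-1.5) = 2 > 0, so the root lies in [-2, -1.5]
g(-1.75) = 0.625 > 0, so the root lies in [-2, -1.75]
g(-1.875) = -0.15625 < 0, so the root lies in [-1.875, -1.75]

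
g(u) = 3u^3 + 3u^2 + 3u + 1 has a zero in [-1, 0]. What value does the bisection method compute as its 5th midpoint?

-0.46875

m = -0.5, g(m) = -0.125 (−); new bracket [-0.5, 0]
m = -0.25, g(m) = 0.390625 (+); new bracket [-0.5, -0.25]
m = -0.375, g(m) = 0.138672 (+); new bracket [-0.5, -0.375]
m = -0.4375, g(m) = 0.0105 (+); new bracket [-0.5, -0.4375]
m = -0.46875, g(m) = -0.0561 (−); new bracket [-0.46875, -0.4375]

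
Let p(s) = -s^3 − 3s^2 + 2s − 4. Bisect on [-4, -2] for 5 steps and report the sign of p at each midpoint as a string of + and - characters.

midpoint -3: p = -10 < 0 → [-4, -3]
midpoint -3.5: p = -4.875 < 0 → [-4, -3.5]
midpoint -3.75: p = -0.953125 < 0 → [-4, -3.75]
midpoint -3.875: p = 1.3887 > 0 → [-3.875, -3.75]
midpoint -3.8125: p = 0.1848 > 0 → [-3.8125, -3.75]

---++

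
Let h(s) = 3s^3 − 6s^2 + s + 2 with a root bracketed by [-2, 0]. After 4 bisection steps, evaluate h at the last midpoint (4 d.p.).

0.6230

s = -1 gives h = -8, negative; keep [-1, 0]
s = -0.5 gives h = -0.375, negative; keep [-0.5, 0]
s = -0.25 gives h = 1.328125, positive; keep [-0.5, -0.25]
s = -0.375 gives h = 0.623, positive; keep [-0.5, -0.375]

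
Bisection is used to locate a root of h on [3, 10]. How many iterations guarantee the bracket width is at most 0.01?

Width after n steps is 7/2^n. Need 2^n ≥ 7/0.01 = 700.
2^9 = 512 < 700 ≤ 2^10 = 1024, so n = 10.

10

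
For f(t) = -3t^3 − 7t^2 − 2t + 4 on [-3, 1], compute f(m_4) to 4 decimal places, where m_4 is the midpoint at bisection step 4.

t = -1 gives f = 2, positive; keep [-1, 1]
t = 0 gives f = 4, positive; keep [0, 1]
t = 0.5 gives f = 0.875, positive; keep [0.5, 1]
t = 0.75 gives f = -2.7031, negative; keep [0.5, 0.75]

-2.7031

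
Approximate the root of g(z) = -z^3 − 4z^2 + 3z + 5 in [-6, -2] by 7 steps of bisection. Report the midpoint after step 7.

-4.40625

z = -4 gives g = -7, negative; keep [-6, -4]
z = -5 gives g = 15, positive; keep [-5, -4]
z = -4.5 gives g = 1.625, positive; keep [-4.5, -4]
z = -4.25 gives g = -3.2344, negative; keep [-4.5, -4.25]
z = -4.375 gives g = -0.9473, negative; keep [-4.5, -4.375]
z = -4.4375 gives g = 0.3025, positive; keep [-4.4375, -4.375]
z = -4.40625 gives g = -0.3314, negative; keep [-4.4375, -4.40625]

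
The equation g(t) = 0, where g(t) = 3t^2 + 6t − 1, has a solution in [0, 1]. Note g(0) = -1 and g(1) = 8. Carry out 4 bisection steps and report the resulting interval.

[0.125, 0.1875]

m = 0.5, g(m) = 2.75 (+); new bracket [0, 0.5]
m = 0.25, g(m) = 0.6875 (+); new bracket [0, 0.25]
m = 0.125, g(m) = -0.203125 (−); new bracket [0.125, 0.25]
m = 0.1875, g(m) = 0.2305 (+); new bracket [0.125, 0.1875]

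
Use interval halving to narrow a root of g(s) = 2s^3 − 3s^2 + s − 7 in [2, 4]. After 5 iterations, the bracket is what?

m = 3, g(m) = 23 (+); new bracket [2, 3]
m = 2.5, g(m) = 8 (+); new bracket [2, 2.5]
m = 2.25, g(m) = 2.84375 (+); new bracket [2, 2.25]
m = 2.125, g(m) = 0.7695 (+); new bracket [2, 2.125]
m = 2.0625, g(m) = -0.1519 (−); new bracket [2.0625, 2.125]

[2.0625, 2.125]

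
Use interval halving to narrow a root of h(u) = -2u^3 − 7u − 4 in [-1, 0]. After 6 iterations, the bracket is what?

[-0.53125, -0.515625]

midpoint -0.5: h = -0.25 < 0 → [-1, -0.5]
midpoint -0.75: h = 2.09375 > 0 → [-0.75, -0.5]
midpoint -0.625: h = 0.863281 > 0 → [-0.625, -0.5]
midpoint -0.5625: h = 0.2935 > 0 → [-0.5625, -0.5]
midpoint -0.53125: h = 0.0186 > 0 → [-0.53125, -0.5]
midpoint -0.515625: h = -0.1164 < 0 → [-0.53125, -0.515625]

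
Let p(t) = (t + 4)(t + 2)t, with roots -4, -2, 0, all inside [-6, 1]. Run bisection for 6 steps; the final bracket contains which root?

p(-2.5) = 1.875 > 0, so the root lies in [-6, -2.5]
p(-4.25) = -2.390625 < 0, so the root lies in [-4.25, -2.5]
p(-3.375) = 2.900391 > 0, so the root lies in [-4.25, -3.375]
p(-3.8125) = 1.2957 > 0, so the root lies in [-4.25, -3.8125]
p(-4.03125) = -0.2559 < 0, so the root lies in [-4.03125, -3.8125]
p(-3.921875) = 0.5889 > 0, so the root lies in [-4.03125, -3.921875]

-4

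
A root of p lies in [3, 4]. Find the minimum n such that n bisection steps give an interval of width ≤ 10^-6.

20

Width after n steps is 1/2^n. Need 2^n ≥ 1/10^-6 = 1000000.
2^19 = 524288 < 1000000 ≤ 2^20 = 1048576, so n = 20.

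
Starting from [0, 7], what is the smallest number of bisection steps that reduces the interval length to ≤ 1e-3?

Width after n steps is 7/2^n. Need 2^n ≥ 7/1e-3 = 7000.
2^12 = 4096 < 7000 ≤ 2^13 = 8192, so n = 13.

13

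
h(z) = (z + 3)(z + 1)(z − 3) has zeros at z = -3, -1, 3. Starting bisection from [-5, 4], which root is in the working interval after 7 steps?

3

midpoint -0.5: h = -4.375 < 0 → [-0.5, 4]
midpoint 1.75: h = -16.328125 < 0 → [1.75, 4]
midpoint 2.875: h = -2.845703 < 0 → [2.875, 4]
midpoint 3.4375: h = 12.4978 > 0 → [2.875, 3.4375]
midpoint 3.15625: h = 3.998 > 0 → [2.875, 3.15625]
midpoint 3.015625: h = 0.3774 > 0 → [2.875, 3.015625]
midpoint 2.9453125: h = -1.2828 < 0 → [2.9453125, 3.015625]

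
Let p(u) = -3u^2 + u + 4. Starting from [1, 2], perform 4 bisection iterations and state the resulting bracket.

[1.3125, 1.375]

midpoint 1.5: p = -1.25 < 0 → [1, 1.5]
midpoint 1.25: p = 0.5625 > 0 → [1.25, 1.5]
midpoint 1.375: p = -0.296875 < 0 → [1.25, 1.375]
midpoint 1.3125: p = 0.1445 > 0 → [1.3125, 1.375]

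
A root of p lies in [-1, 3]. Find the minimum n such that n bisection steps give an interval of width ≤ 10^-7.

Width after n steps is 4/2^n. Need 2^n ≥ 4/10^-7 = 40000000.
2^25 = 33554432 < 40000000 ≤ 2^26 = 67108864, so n = 26.

26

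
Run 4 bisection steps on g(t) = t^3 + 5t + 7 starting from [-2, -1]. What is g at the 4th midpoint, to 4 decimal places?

m = -1.5, g(m) = -3.875 (−); new bracket [-1.5, -1]
m = -1.25, g(m) = -1.203125 (−); new bracket [-1.25, -1]
m = -1.125, g(m) = -0.048828 (−); new bracket [-1.125, -1]
m = -1.0625, g(m) = 0.488 (+); new bracket [-1.125, -1.0625]

0.4880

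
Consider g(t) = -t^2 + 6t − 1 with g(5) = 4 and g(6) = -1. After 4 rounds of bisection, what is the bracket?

t = 5.5 gives g = 1.75, positive; keep [5.5, 6]
t = 5.75 gives g = 0.4375, positive; keep [5.75, 6]
t = 5.875 gives g = -0.265625, negative; keep [5.75, 5.875]
t = 5.8125 gives g = 0.0898, positive; keep [5.8125, 5.875]

[5.8125, 5.875]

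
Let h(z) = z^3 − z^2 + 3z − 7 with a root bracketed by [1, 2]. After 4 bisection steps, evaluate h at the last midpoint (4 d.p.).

z = 1.5 gives h = -1.375, negative; keep [1.5, 2]
z = 1.75 gives h = 0.546875, positive; keep [1.5, 1.75]
z = 1.625 gives h = -0.474609, negative; keep [1.625, 1.75]
z = 1.6875 gives h = 0.0203, positive; keep [1.625, 1.6875]

0.0203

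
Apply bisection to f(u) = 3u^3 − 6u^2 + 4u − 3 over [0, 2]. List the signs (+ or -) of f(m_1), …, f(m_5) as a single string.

f(1) = -2 < 0, so the root lies in [1, 2]
f(1.5) = -0.375 < 0, so the root lies in [1.5, 2]
f(1.75) = 1.703125 > 0, so the root lies in [1.5, 1.75]
f(1.625) = 0.5293 > 0, so the root lies in [1.5, 1.625]
f(1.5625) = 0.0457 > 0, so the root lies in [1.5, 1.5625]

--+++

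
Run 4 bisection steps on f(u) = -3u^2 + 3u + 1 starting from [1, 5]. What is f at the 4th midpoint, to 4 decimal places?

0.0625

f(3) = -17 < 0, so the root lies in [1, 3]
f(2) = -5 < 0, so the root lies in [1, 2]
f(1.5) = -1.25 < 0, so the root lies in [1, 1.5]
f(1.25) = 0.0625 > 0, so the root lies in [1.25, 1.5]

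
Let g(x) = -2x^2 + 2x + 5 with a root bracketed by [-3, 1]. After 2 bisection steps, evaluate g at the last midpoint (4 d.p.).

g(-1) = 1 > 0, so the root lies in [-3, -1]
g(-2) = -7 < 0, so the root lies in [-2, -1]

-7.0000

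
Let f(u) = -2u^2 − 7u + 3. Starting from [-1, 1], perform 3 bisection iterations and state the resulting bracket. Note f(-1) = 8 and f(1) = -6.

[0.25, 0.5]

m = 0, f(m) = 3 (+); new bracket [0, 1]
m = 0.5, f(m) = -1 (−); new bracket [0, 0.5]
m = 0.25, f(m) = 1.125 (+); new bracket [0.25, 0.5]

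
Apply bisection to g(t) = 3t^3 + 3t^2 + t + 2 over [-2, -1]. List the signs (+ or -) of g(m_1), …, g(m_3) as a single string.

midpoint -1.5: g = -2.875 < 0 → [-1.5, -1]
midpoint -1.25: g = -0.421875 < 0 → [-1.25, -1]
midpoint -1.125: g = 0.400391 > 0 → [-1.25, -1.125]

--+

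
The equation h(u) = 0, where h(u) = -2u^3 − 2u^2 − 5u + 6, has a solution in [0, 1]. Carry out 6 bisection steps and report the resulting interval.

[0.765625, 0.78125]

midpoint 0.5: h = 2.75 > 0 → [0.5, 1]
midpoint 0.75: h = 0.28125 > 0 → [0.75, 1]
midpoint 0.875: h = -1.246094 < 0 → [0.75, 0.875]
midpoint 0.8125: h = -0.4556 < 0 → [0.75, 0.8125]
midpoint 0.78125: h = -0.0806 < 0 → [0.75, 0.78125]
midpoint 0.765625: h = 0.1019 > 0 → [0.765625, 0.78125]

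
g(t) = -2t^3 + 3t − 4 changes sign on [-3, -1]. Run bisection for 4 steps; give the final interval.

[-1.75, -1.625]

m = -2, g(m) = 6 (+); new bracket [-2, -1]
m = -1.5, g(m) = -1.75 (−); new bracket [-2, -1.5]
m = -1.75, g(m) = 1.46875 (+); new bracket [-1.75, -1.5]
m = -1.625, g(m) = -0.293 (−); new bracket [-1.75, -1.625]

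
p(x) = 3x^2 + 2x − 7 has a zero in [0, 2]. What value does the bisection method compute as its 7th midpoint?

m = 1, p(m) = -2 (−); new bracket [1, 2]
m = 1.5, p(m) = 2.75 (+); new bracket [1, 1.5]
m = 1.25, p(m) = 0.1875 (+); new bracket [1, 1.25]
m = 1.125, p(m) = -0.9531 (−); new bracket [1.125, 1.25]
m = 1.1875, p(m) = -0.3945 (−); new bracket [1.1875, 1.25]
m = 1.21875, p(m) = -0.1064 (−); new bracket [1.21875, 1.25]
m = 1.234375, p(m) = 0.0398 (+); new bracket [1.21875, 1.234375]

1.234375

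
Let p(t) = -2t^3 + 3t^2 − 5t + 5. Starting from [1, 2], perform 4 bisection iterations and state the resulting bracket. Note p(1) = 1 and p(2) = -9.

[1.125, 1.1875]

p(1.5) = -2.5 < 0, so the root lies in [1, 1.5]
p(1.25) = -0.46875 < 0, so the root lies in [1, 1.25]
p(1.125) = 0.324219 > 0, so the root lies in [1.125, 1.25]
p(1.1875) = -0.0562 < 0, so the root lies in [1.125, 1.1875]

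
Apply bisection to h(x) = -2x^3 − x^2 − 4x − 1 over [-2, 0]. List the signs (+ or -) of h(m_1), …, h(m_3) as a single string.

++-

m = -1, h(m) = 4 (+); new bracket [-1, 0]
m = -0.5, h(m) = 1 (+); new bracket [-0.5, 0]
m = -0.25, h(m) = -0.03125 (−); new bracket [-0.5, -0.25]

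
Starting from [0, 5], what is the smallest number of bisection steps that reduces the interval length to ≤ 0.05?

Width after n steps is 5/2^n. Need 2^n ≥ 5/0.05 = 100.
2^6 = 64 < 100 ≤ 2^7 = 128, so n = 7.

7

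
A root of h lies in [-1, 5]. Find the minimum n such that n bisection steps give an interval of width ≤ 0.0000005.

Width after n steps is 6/2^n. Need 2^n ≥ 6/0.0000005 = 12000000.
2^23 = 8388608 < 12000000 ≤ 2^24 = 16777216, so n = 24.

24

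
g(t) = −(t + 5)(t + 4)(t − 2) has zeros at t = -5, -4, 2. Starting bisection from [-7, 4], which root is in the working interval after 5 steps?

2

midpoint -1.5: g = 30.625 > 0 → [-1.5, 4]
midpoint 1.25: g = 24.609375 > 0 → [1.25, 4]
midpoint 2.625: g = -31.572266 < 0 → [1.25, 2.625]
midpoint 1.9375: g = 2.5745 > 0 → [1.9375, 2.625]
midpoint 2.28125: g = -12.8631 < 0 → [1.9375, 2.28125]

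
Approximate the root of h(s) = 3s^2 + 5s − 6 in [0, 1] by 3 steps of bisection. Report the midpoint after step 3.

h(0.5) = -2.75 < 0, so the root lies in [0.5, 1]
h(0.75) = -0.5625 < 0, so the root lies in [0.75, 1]
h(0.875) = 0.671875 > 0, so the root lies in [0.75, 0.875]

0.875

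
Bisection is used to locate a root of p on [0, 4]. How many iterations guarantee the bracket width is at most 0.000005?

Width after n steps is 4/2^n. Need 2^n ≥ 4/0.000005 = 800000.
2^19 = 524288 < 800000 ≤ 2^20 = 1048576, so n = 20.

20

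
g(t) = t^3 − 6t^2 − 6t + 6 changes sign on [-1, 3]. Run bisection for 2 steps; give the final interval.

midpoint 1: g = -5 < 0 → [-1, 1]
midpoint 0: g = 6 > 0 → [0, 1]

[0, 1]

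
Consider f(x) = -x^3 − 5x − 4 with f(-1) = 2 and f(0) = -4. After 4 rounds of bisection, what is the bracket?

[-0.75, -0.6875]

x = -0.5 gives f = -1.375, negative; keep [-1, -0.5]
x = -0.75 gives f = 0.171875, positive; keep [-0.75, -0.5]
x = -0.625 gives f = -0.630859, negative; keep [-0.75, -0.625]
x = -0.6875 gives f = -0.2375, negative; keep [-0.75, -0.6875]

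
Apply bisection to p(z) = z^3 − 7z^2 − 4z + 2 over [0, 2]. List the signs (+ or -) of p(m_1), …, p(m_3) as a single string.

--+

p(1) = -8 < 0, so the root lies in [0, 1]
p(0.5) = -1.625 < 0, so the root lies in [0, 0.5]
p(0.25) = 0.578125 > 0, so the root lies in [0.25, 0.5]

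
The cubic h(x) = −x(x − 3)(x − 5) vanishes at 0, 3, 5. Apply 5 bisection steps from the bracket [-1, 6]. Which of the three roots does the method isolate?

m = 2.5, h(m) = -3.125 (−); new bracket [-1, 2.5]
m = 0.75, h(m) = -7.171875 (−); new bracket [-1, 0.75]
m = -0.125, h(m) = 2.001953 (+); new bracket [-0.125, 0.75]
m = 0.3125, h(m) = -3.9368 (−); new bracket [-0.125, 0.3125]
m = 0.09375, h(m) = -1.3368 (−); new bracket [-0.125, 0.09375]

0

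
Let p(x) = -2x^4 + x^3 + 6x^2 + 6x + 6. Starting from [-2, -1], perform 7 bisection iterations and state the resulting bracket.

midpoint -1.5: p = -3 < 0 → [-1.5, -1]
midpoint -1.25: p = 1.039062 > 0 → [-1.5, -1.25]
midpoint -1.375: p = -0.654785 < 0 → [-1.375, -1.25]
midpoint -1.3125: p = 0.2649 > 0 → [-1.375, -1.3125]
midpoint -1.34375: p = -0.1757 < 0 → [-1.34375, -1.3125]
midpoint -1.328125: p = 0.0492 > 0 → [-1.34375, -1.328125]
midpoint -1.3359375: p = -0.0621 < 0 → [-1.3359375, -1.328125]

[-1.3359375, -1.328125]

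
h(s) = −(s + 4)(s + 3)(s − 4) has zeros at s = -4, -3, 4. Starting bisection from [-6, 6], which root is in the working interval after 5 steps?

4

midpoint 0: h = 48 > 0 → [0, 6]
midpoint 3: h = 42 > 0 → [3, 6]
midpoint 4.5: h = -31.875 < 0 → [3, 4.5]
midpoint 3.75: h = 13.0781 > 0 → [3.75, 4.5]
midpoint 4.125: h = -7.2363 < 0 → [3.75, 4.125]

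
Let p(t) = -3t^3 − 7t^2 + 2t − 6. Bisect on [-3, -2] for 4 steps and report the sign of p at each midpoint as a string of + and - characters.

--+-

m = -2.5, p(m) = -7.875 (−); new bracket [-3, -2.5]
m = -2.75, p(m) = -2.046875 (−); new bracket [-3, -2.75]
m = -2.875, p(m) = 1.681641 (+); new bracket [-2.875, -2.75]
m = -2.8125, p(m) = -0.2542 (−); new bracket [-2.875, -2.8125]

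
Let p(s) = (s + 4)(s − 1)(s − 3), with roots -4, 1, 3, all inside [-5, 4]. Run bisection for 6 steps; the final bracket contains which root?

p(-0.5) = 18.375 > 0, so the root lies in [-5, -0.5]
p(-2.75) = 26.953125 > 0, so the root lies in [-5, -2.75]
p(-3.875) = 4.189453 > 0, so the root lies in [-5, -3.875]
p(-4.4375) = -17.6931 < 0, so the root lies in [-4.4375, -3.875]
p(-4.15625) = -5.7655 < 0, so the root lies in [-4.15625, -3.875]
p(-4.015625) = -0.5498 < 0, so the root lies in [-4.015625, -3.875]

-4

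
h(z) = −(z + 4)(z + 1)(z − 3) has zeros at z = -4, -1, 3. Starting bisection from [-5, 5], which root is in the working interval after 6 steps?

3

z = 0 gives h = 12, positive; keep [0, 5]
z = 2.5 gives h = 11.375, positive; keep [2.5, 5]
z = 3.75 gives h = -27.609375, negative; keep [2.5, 3.75]
z = 3.125 gives h = -3.6738, negative; keep [2.5, 3.125]
z = 2.8125 gives h = 4.8699, positive; keep [2.8125, 3.125]
z = 2.96875 gives h = 0.8643, positive; keep [2.96875, 3.125]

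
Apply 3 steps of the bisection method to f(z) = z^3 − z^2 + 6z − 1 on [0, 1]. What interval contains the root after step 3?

z = 0.5 gives f = 1.875, positive; keep [0, 0.5]
z = 0.25 gives f = 0.453125, positive; keep [0, 0.25]
z = 0.125 gives f = -0.263672, negative; keep [0.125, 0.25]

[0.125, 0.25]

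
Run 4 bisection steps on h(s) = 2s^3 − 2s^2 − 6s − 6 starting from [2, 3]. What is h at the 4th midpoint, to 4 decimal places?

-0.8550

s = 2.5 gives h = -2.25, negative; keep [2.5, 3]
s = 2.75 gives h = 3.96875, positive; keep [2.5, 2.75]
s = 2.625 gives h = 0.644531, positive; keep [2.5, 2.625]
s = 2.5625 gives h = -0.855, negative; keep [2.5625, 2.625]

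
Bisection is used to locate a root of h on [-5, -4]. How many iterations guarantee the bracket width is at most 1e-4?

14

Width after n steps is 1/2^n. Need 2^n ≥ 1/1e-4 = 10000.
2^13 = 8192 < 10000 ≤ 2^14 = 16384, so n = 14.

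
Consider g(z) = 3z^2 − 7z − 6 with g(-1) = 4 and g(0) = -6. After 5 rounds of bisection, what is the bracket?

[-0.6875, -0.65625]

g(-0.5) = -1.75 < 0, so the root lies in [-1, -0.5]
g(-0.75) = 0.9375 > 0, so the root lies in [-0.75, -0.5]
g(-0.625) = -0.453125 < 0, so the root lies in [-0.75, -0.625]
g(-0.6875) = 0.2305 > 0, so the root lies in [-0.6875, -0.625]
g(-0.65625) = -0.1143 < 0, so the root lies in [-0.6875, -0.65625]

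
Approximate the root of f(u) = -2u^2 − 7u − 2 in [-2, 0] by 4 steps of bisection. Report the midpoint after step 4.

f(-1) = 3 > 0, so the root lies in [-1, 0]
f(-0.5) = 1 > 0, so the root lies in [-0.5, 0]
f(-0.25) = -0.375 < 0, so the root lies in [-0.5, -0.25]
f(-0.375) = 0.3438 > 0, so the root lies in [-0.375, -0.25]

-0.375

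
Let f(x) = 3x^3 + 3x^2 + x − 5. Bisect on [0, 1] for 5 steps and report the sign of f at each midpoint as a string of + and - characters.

--+--

f(0.5) = -3.375 < 0, so the root lies in [0.5, 1]
f(0.75) = -1.296875 < 0, so the root lies in [0.75, 1]
f(0.875) = 0.181641 > 0, so the root lies in [0.75, 0.875]
f(0.8125) = -0.5979 < 0, so the root lies in [0.8125, 0.875]
f(0.84375) = -0.2185 < 0, so the root lies in [0.84375, 0.875]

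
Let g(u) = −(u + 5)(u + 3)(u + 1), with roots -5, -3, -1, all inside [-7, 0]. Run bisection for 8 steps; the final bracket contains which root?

-5

m = -3.5, g(m) = -1.875 (−); new bracket [-7, -3.5]
m = -5.25, g(m) = 2.390625 (+); new bracket [-5.25, -3.5]
m = -4.375, g(m) = -2.900391 (−); new bracket [-5.25, -4.375]
m = -4.8125, g(m) = -1.2957 (−); new bracket [-5.25, -4.8125]
m = -5.03125, g(m) = 0.2559 (+); new bracket [-5.03125, -4.8125]
m = -4.921875, g(m) = -0.5889 (−); new bracket [-5.03125, -4.921875]
m = -4.9765625, g(m) = -0.1842 (−); new bracket [-5.03125, -4.9765625]
m = -5.00390625, g(m) = 0.0313 (+); new bracket [-5.00390625, -4.9765625]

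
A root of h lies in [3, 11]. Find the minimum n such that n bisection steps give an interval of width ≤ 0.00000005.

Width after n steps is 8/2^n. Need 2^n ≥ 8/0.00000005 = 160000000.
2^27 = 134217728 < 160000000 ≤ 2^28 = 268435456, so n = 28.

28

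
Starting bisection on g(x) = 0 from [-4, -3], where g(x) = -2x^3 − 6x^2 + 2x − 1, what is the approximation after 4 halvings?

m = -3.5, g(m) = 4.25 (+); new bracket [-3.5, -3]
m = -3.25, g(m) = -2.21875 (−); new bracket [-3.5, -3.25]
m = -3.375, g(m) = 0.792969 (+); new bracket [-3.375, -3.25]
m = -3.3125, g(m) = -0.7671 (−); new bracket [-3.375, -3.3125]

-3.3125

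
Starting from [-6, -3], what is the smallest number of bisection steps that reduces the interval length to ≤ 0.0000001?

25

Width after n steps is 3/2^n. Need 2^n ≥ 3/0.0000001 = 30000000.
2^24 = 16777216 < 30000000 ≤ 2^25 = 33554432, so n = 25.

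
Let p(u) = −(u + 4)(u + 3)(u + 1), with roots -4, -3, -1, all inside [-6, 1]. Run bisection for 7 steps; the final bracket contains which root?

-1

midpoint -2.5: p = 1.125 > 0 → [-2.5, 1]
midpoint -0.75: p = -1.828125 < 0 → [-2.5, -0.75]
midpoint -1.625: p = 2.041016 > 0 → [-1.625, -0.75]
midpoint -1.1875: p = 0.9558 > 0 → [-1.1875, -0.75]
midpoint -0.96875: p = -0.1924 < 0 → [-1.1875, -0.96875]
midpoint -1.078125: p = 0.4387 > 0 → [-1.078125, -0.96875]
midpoint -1.0234375: p = 0.1379 > 0 → [-1.0234375, -0.96875]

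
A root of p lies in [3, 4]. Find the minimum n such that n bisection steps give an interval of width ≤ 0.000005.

18

Width after n steps is 1/2^n. Need 2^n ≥ 1/0.000005 = 200000.
2^17 = 131072 < 200000 ≤ 2^18 = 262144, so n = 18.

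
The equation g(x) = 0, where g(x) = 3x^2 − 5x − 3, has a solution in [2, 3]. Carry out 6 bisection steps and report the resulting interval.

x = 2.5 gives g = 3.25, positive; keep [2, 2.5]
x = 2.25 gives g = 0.9375, positive; keep [2, 2.25]
x = 2.125 gives g = -0.078125, negative; keep [2.125, 2.25]
x = 2.1875 gives g = 0.418, positive; keep [2.125, 2.1875]
x = 2.15625 gives g = 0.167, positive; keep [2.125, 2.15625]
x = 2.140625 gives g = 0.0437, positive; keep [2.125, 2.140625]

[2.125, 2.140625]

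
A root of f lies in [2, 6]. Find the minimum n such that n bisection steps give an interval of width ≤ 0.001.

Width after n steps is 4/2^n. Need 2^n ≥ 4/0.001 = 4000.
2^11 = 2048 < 4000 ≤ 2^12 = 4096, so n = 12.

12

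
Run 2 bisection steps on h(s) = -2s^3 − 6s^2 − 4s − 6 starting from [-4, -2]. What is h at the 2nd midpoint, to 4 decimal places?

m = -3, h(m) = 6 (+); new bracket [-3, -2]
m = -2.5, h(m) = -2.25 (−); new bracket [-3, -2.5]

-2.2500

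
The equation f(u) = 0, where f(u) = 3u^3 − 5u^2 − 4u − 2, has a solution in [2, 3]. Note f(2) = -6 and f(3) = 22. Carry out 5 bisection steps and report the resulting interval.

[2.34375, 2.375]

m = 2.5, f(m) = 3.625 (+); new bracket [2, 2.5]
m = 2.25, f(m) = -2.140625 (−); new bracket [2.25, 2.5]
m = 2.375, f(m) = 0.486328 (+); new bracket [2.25, 2.375]
m = 2.3125, f(m) = -0.8889 (−); new bracket [2.3125, 2.375]
m = 2.34375, f(m) = -0.217 (−); new bracket [2.34375, 2.375]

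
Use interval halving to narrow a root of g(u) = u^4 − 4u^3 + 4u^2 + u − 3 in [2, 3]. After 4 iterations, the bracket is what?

[2.3125, 2.375]

midpoint 2.5: g = 1.0625 > 0 → [2, 2.5]
midpoint 2.25: g = -0.433594 < 0 → [2.25, 2.5]
midpoint 2.375: g = 0.168213 > 0 → [2.25, 2.375]
midpoint 2.3125: g = -0.1653 < 0 → [2.3125, 2.375]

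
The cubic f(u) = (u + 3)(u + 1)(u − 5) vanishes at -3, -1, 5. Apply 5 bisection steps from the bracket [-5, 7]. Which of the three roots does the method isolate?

5

u = 1 gives f = -32, negative; keep [1, 7]
u = 4 gives f = -35, negative; keep [4, 7]
u = 5.5 gives f = 27.625, positive; keep [4, 5.5]
u = 4.75 gives f = -11.1406, negative; keep [4.75, 5.5]
u = 5.125 gives f = 6.2207, positive; keep [4.75, 5.125]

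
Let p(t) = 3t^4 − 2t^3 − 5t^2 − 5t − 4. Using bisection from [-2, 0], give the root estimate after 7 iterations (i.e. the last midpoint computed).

-0.921875

midpoint -1: p = 1 > 0 → [-1, 0]
midpoint -0.5: p = -2.3125 < 0 → [-1, -0.5]
midpoint -0.75: p = -1.269531 < 0 → [-1, -0.75]
midpoint -0.875: p = -0.3547 < 0 → [-1, -0.875]
midpoint -0.9375: p = 0.2583 > 0 → [-0.9375, -0.875]
midpoint -0.90625: p = -0.0631 < 0 → [-0.9375, -0.90625]
midpoint -0.921875: p = 0.0938 > 0 → [-0.921875, -0.90625]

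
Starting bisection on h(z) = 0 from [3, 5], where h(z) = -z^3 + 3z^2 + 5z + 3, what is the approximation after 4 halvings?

4.375

z = 4 gives h = 7, positive; keep [4, 5]
z = 4.5 gives h = -4.875, negative; keep [4, 4.5]
z = 4.25 gives h = 1.671875, positive; keep [4.25, 4.5]
z = 4.375 gives h = -1.4434, negative; keep [4.25, 4.375]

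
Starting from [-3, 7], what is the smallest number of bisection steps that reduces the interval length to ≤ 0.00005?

18

Width after n steps is 10/2^n. Need 2^n ≥ 10/0.00005 = 200000.
2^17 = 131072 < 200000 ≤ 2^18 = 262144, so n = 18.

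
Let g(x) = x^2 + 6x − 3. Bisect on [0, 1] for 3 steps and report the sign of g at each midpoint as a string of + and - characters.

+--

g(0.5) = 0.25 > 0, so the root lies in [0, 0.5]
g(0.25) = -1.4375 < 0, so the root lies in [0.25, 0.5]
g(0.375) = -0.609375 < 0, so the root lies in [0.375, 0.5]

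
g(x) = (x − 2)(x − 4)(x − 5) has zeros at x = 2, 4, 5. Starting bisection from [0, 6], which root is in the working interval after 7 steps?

2

x = 3 gives g = 2, positive; keep [0, 3]
x = 1.5 gives g = -4.375, negative; keep [1.5, 3]
x = 2.25 gives g = 1.203125, positive; keep [1.5, 2.25]
x = 1.875 gives g = -0.8301, negative; keep [1.875, 2.25]
x = 2.0625 gives g = 0.3557, positive; keep [1.875, 2.0625]
x = 1.96875 gives g = -0.1924, negative; keep [1.96875, 2.0625]
x = 2.015625 gives g = 0.0925, positive; keep [1.96875, 2.015625]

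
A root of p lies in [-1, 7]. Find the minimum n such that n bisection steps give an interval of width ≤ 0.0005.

14

Width after n steps is 8/2^n. Need 2^n ≥ 8/0.0005 = 16000.
2^13 = 8192 < 16000 ≤ 2^14 = 16384, so n = 14.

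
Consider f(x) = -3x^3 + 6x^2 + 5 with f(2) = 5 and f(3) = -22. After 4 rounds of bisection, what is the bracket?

m = 2.5, f(m) = -4.375 (−); new bracket [2, 2.5]
m = 2.25, f(m) = 1.203125 (+); new bracket [2.25, 2.5]
m = 2.375, f(m) = -1.345703 (−); new bracket [2.25, 2.375]
m = 2.3125, f(m) = -0.0134 (−); new bracket [2.25, 2.3125]

[2.25, 2.3125]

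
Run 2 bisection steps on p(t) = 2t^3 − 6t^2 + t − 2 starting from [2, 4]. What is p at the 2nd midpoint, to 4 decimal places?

m = 3, p(m) = 1 (+); new bracket [2, 3]
m = 2.5, p(m) = -5.75 (−); new bracket [2.5, 3]

-5.7500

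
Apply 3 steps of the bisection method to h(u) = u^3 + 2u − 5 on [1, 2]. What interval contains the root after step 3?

u = 1.5 gives h = 1.375, positive; keep [1, 1.5]
u = 1.25 gives h = -0.546875, negative; keep [1.25, 1.5]
u = 1.375 gives h = 0.349609, positive; keep [1.25, 1.375]

[1.25, 1.375]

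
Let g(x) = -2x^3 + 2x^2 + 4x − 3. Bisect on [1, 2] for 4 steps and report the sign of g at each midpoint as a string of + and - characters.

+-+-

g(1.5) = 0.75 > 0, so the root lies in [1.5, 2]
g(1.75) = -0.59375 < 0, so the root lies in [1.5, 1.75]
g(1.625) = 0.199219 > 0, so the root lies in [1.625, 1.75]
g(1.6875) = -0.1655 < 0, so the root lies in [1.625, 1.6875]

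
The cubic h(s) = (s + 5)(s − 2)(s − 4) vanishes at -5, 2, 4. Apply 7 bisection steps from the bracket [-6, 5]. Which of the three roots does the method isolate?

m = -0.5, h(m) = 50.625 (+); new bracket [-6, -0.5]
m = -3.25, h(m) = 66.609375 (+); new bracket [-6, -3.25]
m = -4.625, h(m) = 21.427734 (+); new bracket [-6, -4.625]
m = -5.3125, h(m) = -21.2805 (−); new bracket [-5.3125, -4.625]
m = -4.96875, h(m) = 1.9532 (+); new bracket [-5.3125, -4.96875]
m = -5.140625, h(m) = -9.1786 (−); new bracket [-5.140625, -4.96875]
m = -5.0546875, h(m) = -3.4933 (−); new bracket [-5.0546875, -4.96875]

-5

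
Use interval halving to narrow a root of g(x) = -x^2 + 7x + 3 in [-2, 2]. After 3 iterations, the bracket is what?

m = 0, g(m) = 3 (+); new bracket [-2, 0]
m = -1, g(m) = -5 (−); new bracket [-1, 0]
m = -0.5, g(m) = -0.75 (−); new bracket [-0.5, 0]

[-0.5, 0]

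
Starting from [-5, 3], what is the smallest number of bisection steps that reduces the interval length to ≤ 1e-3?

Width after n steps is 8/2^n. Need 2^n ≥ 8/1e-3 = 8000.
2^12 = 4096 < 8000 ≤ 2^13 = 8192, so n = 13.

13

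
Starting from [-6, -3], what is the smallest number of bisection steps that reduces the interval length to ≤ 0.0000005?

23

Width after n steps is 3/2^n. Need 2^n ≥ 3/0.0000005 = 6000000.
2^22 = 4194304 < 6000000 ≤ 2^23 = 8388608, so n = 23.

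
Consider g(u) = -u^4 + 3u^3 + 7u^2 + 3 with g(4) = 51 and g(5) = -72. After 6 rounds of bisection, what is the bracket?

midpoint 4.5: g = 8.0625 > 0 → [4.5, 5]
midpoint 4.75: g = -26.613281 < 0 → [4.5, 4.75]
midpoint 4.625: g = -8.029541 < 0 → [4.5, 4.625]
midpoint 4.5625: g = 0.3166 > 0 → [4.5625, 4.625]
midpoint 4.59375: g = -3.78 < 0 → [4.5625, 4.59375]
midpoint 4.578125: g = -1.7128 < 0 → [4.5625, 4.578125]

[4.5625, 4.578125]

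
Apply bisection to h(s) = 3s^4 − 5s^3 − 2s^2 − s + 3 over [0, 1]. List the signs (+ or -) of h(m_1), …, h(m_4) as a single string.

+-++

m = 0.5, h(m) = 1.5625 (+); new bracket [0.5, 1]
m = 0.75, h(m) = -0.035156 (−); new bracket [0.5, 0.75]
m = 0.625, h(m) = 0.830811 (+); new bracket [0.625, 0.75]
m = 0.6875, h(m) = 0.4126 (+); new bracket [0.6875, 0.75]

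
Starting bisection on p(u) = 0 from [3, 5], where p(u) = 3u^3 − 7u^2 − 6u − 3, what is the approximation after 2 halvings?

midpoint 4: p = 53 > 0 → [3, 4]
midpoint 3.5: p = 18.875 > 0 → [3, 3.5]

3.5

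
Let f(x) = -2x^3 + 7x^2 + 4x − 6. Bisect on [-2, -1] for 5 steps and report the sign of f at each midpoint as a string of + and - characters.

x = -1.5 gives f = 10.5, positive; keep [-1.5, -1]
x = -1.25 gives f = 3.84375, positive; keep [-1.25, -1]
x = -1.125 gives f = 1.207031, positive; keep [-1.125, -1]
x = -1.0625 gives f = 0.0513, positive; keep [-1.0625, -1]
x = -1.03125 gives f = -0.4872, negative; keep [-1.0625, -1.03125]

++++-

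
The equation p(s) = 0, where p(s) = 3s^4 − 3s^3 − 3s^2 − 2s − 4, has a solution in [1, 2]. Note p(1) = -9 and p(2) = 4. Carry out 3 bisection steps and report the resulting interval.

[1.875, 2]

m = 1.5, p(m) = -8.6875 (−); new bracket [1.5, 2]
m = 1.75, p(m) = -4.628906 (−); new bracket [1.75, 2]
m = 1.875, p(m) = -0.993408 (−); new bracket [1.875, 2]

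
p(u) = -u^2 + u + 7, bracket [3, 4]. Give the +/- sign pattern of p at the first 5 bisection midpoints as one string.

--++-

u = 3.5 gives p = -1.75, negative; keep [3, 3.5]
u = 3.25 gives p = -0.3125, negative; keep [3, 3.25]
u = 3.125 gives p = 0.359375, positive; keep [3.125, 3.25]
u = 3.1875 gives p = 0.0273, positive; keep [3.1875, 3.25]
u = 3.21875 gives p = -0.1416, negative; keep [3.1875, 3.21875]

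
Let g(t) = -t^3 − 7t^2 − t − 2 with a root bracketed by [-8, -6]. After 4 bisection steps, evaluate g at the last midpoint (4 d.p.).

m = -7, g(m) = 5 (+); new bracket [-7, -6]
m = -6.5, g(m) = -16.625 (−); new bracket [-7, -6.5]
m = -6.75, g(m) = -6.640625 (−); new bracket [-7, -6.75]
m = -6.875, g(m) = -1.0332 (−); new bracket [-7, -6.875]

-1.0332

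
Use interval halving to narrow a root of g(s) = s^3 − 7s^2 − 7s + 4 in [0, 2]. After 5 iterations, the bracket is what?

[0.375, 0.4375]

midpoint 1: g = -9 < 0 → [0, 1]
midpoint 0.5: g = -1.125 < 0 → [0, 0.5]
midpoint 0.25: g = 1.828125 > 0 → [0.25, 0.5]
midpoint 0.375: g = 0.4434 > 0 → [0.375, 0.5]
midpoint 0.4375: g = -0.3186 < 0 → [0.375, 0.4375]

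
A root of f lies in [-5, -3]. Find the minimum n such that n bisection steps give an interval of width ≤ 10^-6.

21

Width after n steps is 2/2^n. Need 2^n ≥ 2/10^-6 = 2000000.
2^20 = 1048576 < 2000000 ≤ 2^21 = 2097152, so n = 21.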